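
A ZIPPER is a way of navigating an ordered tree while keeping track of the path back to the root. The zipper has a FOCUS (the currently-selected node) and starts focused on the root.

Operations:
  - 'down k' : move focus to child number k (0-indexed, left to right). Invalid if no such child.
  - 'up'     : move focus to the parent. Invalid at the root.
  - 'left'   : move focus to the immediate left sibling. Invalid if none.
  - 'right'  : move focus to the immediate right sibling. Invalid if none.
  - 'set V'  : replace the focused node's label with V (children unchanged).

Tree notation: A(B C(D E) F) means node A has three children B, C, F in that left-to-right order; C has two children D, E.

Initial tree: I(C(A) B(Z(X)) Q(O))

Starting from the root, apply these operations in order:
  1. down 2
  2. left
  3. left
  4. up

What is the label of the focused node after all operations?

Step 1 (down 2): focus=Q path=2 depth=1 children=['O'] left=['C', 'B'] right=[] parent=I
Step 2 (left): focus=B path=1 depth=1 children=['Z'] left=['C'] right=['Q'] parent=I
Step 3 (left): focus=C path=0 depth=1 children=['A'] left=[] right=['B', 'Q'] parent=I
Step 4 (up): focus=I path=root depth=0 children=['C', 'B', 'Q'] (at root)

Answer: I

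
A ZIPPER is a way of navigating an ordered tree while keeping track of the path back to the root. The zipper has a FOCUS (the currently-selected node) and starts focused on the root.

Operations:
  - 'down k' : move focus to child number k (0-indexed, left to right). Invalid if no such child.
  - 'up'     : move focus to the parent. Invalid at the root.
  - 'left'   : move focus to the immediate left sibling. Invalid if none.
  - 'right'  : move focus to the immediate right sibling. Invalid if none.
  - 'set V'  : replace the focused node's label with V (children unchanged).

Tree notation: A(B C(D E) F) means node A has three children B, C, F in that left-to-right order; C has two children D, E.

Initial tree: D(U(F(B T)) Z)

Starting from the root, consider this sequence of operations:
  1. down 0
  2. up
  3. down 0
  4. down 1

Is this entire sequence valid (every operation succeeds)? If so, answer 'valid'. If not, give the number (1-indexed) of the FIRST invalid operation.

Answer: 4

Derivation:
Step 1 (down 0): focus=U path=0 depth=1 children=['F'] left=[] right=['Z'] parent=D
Step 2 (up): focus=D path=root depth=0 children=['U', 'Z'] (at root)
Step 3 (down 0): focus=U path=0 depth=1 children=['F'] left=[] right=['Z'] parent=D
Step 4 (down 1): INVALID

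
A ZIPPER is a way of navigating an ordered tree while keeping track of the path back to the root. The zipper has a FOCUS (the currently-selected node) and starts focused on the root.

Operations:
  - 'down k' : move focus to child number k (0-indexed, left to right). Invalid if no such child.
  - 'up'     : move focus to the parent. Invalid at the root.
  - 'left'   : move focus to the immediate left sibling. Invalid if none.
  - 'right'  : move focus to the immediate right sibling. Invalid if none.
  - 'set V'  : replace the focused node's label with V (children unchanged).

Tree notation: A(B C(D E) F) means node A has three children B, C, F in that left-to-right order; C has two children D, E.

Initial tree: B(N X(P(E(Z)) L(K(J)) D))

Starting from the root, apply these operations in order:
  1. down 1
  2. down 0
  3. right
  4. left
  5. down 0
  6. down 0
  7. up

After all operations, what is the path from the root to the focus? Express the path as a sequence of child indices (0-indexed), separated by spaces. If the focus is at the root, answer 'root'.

Step 1 (down 1): focus=X path=1 depth=1 children=['P', 'L', 'D'] left=['N'] right=[] parent=B
Step 2 (down 0): focus=P path=1/0 depth=2 children=['E'] left=[] right=['L', 'D'] parent=X
Step 3 (right): focus=L path=1/1 depth=2 children=['K'] left=['P'] right=['D'] parent=X
Step 4 (left): focus=P path=1/0 depth=2 children=['E'] left=[] right=['L', 'D'] parent=X
Step 5 (down 0): focus=E path=1/0/0 depth=3 children=['Z'] left=[] right=[] parent=P
Step 6 (down 0): focus=Z path=1/0/0/0 depth=4 children=[] left=[] right=[] parent=E
Step 7 (up): focus=E path=1/0/0 depth=3 children=['Z'] left=[] right=[] parent=P

Answer: 1 0 0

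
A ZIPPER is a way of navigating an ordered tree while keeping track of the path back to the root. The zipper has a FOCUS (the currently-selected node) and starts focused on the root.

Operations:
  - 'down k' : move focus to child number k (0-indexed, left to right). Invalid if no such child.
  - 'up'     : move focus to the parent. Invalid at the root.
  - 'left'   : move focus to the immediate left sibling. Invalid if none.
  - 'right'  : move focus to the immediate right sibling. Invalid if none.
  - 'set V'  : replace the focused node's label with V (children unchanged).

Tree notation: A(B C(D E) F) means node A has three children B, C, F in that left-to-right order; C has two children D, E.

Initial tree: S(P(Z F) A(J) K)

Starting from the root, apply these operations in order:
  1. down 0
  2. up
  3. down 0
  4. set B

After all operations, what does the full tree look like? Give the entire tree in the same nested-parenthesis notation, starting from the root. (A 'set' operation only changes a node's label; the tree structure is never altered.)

Step 1 (down 0): focus=P path=0 depth=1 children=['Z', 'F'] left=[] right=['A', 'K'] parent=S
Step 2 (up): focus=S path=root depth=0 children=['P', 'A', 'K'] (at root)
Step 3 (down 0): focus=P path=0 depth=1 children=['Z', 'F'] left=[] right=['A', 'K'] parent=S
Step 4 (set B): focus=B path=0 depth=1 children=['Z', 'F'] left=[] right=['A', 'K'] parent=S

Answer: S(B(Z F) A(J) K)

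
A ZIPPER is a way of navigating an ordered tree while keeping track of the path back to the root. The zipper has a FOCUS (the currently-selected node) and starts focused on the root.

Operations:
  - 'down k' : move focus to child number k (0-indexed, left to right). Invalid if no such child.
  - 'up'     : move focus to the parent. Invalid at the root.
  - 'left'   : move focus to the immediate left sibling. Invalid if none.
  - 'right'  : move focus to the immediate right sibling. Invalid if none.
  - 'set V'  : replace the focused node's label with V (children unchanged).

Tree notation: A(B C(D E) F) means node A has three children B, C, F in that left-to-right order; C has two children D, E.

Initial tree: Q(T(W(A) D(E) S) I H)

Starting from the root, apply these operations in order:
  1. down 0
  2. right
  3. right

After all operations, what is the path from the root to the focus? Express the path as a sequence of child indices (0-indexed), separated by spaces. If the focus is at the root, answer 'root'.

Step 1 (down 0): focus=T path=0 depth=1 children=['W', 'D', 'S'] left=[] right=['I', 'H'] parent=Q
Step 2 (right): focus=I path=1 depth=1 children=[] left=['T'] right=['H'] parent=Q
Step 3 (right): focus=H path=2 depth=1 children=[] left=['T', 'I'] right=[] parent=Q

Answer: 2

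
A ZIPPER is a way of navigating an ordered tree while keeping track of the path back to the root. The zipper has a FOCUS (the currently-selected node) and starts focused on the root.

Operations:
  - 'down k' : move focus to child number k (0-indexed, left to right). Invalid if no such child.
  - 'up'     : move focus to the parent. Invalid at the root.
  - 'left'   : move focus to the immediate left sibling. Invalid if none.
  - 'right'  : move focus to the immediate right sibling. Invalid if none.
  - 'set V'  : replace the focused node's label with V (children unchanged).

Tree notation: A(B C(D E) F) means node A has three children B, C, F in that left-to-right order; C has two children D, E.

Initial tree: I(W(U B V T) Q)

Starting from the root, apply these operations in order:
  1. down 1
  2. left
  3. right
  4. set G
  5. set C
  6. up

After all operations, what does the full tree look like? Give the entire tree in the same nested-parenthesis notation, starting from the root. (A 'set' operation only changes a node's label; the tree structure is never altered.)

Answer: I(W(U B V T) C)

Derivation:
Step 1 (down 1): focus=Q path=1 depth=1 children=[] left=['W'] right=[] parent=I
Step 2 (left): focus=W path=0 depth=1 children=['U', 'B', 'V', 'T'] left=[] right=['Q'] parent=I
Step 3 (right): focus=Q path=1 depth=1 children=[] left=['W'] right=[] parent=I
Step 4 (set G): focus=G path=1 depth=1 children=[] left=['W'] right=[] parent=I
Step 5 (set C): focus=C path=1 depth=1 children=[] left=['W'] right=[] parent=I
Step 6 (up): focus=I path=root depth=0 children=['W', 'C'] (at root)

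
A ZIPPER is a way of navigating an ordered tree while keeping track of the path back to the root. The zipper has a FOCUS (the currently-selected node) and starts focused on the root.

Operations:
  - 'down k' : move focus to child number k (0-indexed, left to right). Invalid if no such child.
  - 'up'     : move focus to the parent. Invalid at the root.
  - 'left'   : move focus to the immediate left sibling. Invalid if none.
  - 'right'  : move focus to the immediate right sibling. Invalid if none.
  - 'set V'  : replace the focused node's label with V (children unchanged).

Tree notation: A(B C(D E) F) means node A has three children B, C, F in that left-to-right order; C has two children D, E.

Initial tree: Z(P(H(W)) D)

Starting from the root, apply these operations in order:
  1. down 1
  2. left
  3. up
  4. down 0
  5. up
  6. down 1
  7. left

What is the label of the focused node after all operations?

Step 1 (down 1): focus=D path=1 depth=1 children=[] left=['P'] right=[] parent=Z
Step 2 (left): focus=P path=0 depth=1 children=['H'] left=[] right=['D'] parent=Z
Step 3 (up): focus=Z path=root depth=0 children=['P', 'D'] (at root)
Step 4 (down 0): focus=P path=0 depth=1 children=['H'] left=[] right=['D'] parent=Z
Step 5 (up): focus=Z path=root depth=0 children=['P', 'D'] (at root)
Step 6 (down 1): focus=D path=1 depth=1 children=[] left=['P'] right=[] parent=Z
Step 7 (left): focus=P path=0 depth=1 children=['H'] left=[] right=['D'] parent=Z

Answer: P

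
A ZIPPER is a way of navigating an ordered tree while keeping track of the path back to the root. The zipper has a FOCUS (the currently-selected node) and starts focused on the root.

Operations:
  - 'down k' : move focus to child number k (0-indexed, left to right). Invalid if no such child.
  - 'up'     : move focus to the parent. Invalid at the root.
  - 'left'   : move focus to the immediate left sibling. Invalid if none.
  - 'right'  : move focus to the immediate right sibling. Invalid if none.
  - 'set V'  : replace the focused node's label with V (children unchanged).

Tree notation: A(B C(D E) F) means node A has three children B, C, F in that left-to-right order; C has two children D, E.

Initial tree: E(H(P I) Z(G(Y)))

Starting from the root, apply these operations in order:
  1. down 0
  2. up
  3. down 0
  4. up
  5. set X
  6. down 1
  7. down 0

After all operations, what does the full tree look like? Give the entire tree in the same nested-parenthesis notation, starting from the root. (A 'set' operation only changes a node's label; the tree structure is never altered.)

Answer: X(H(P I) Z(G(Y)))

Derivation:
Step 1 (down 0): focus=H path=0 depth=1 children=['P', 'I'] left=[] right=['Z'] parent=E
Step 2 (up): focus=E path=root depth=0 children=['H', 'Z'] (at root)
Step 3 (down 0): focus=H path=0 depth=1 children=['P', 'I'] left=[] right=['Z'] parent=E
Step 4 (up): focus=E path=root depth=0 children=['H', 'Z'] (at root)
Step 5 (set X): focus=X path=root depth=0 children=['H', 'Z'] (at root)
Step 6 (down 1): focus=Z path=1 depth=1 children=['G'] left=['H'] right=[] parent=X
Step 7 (down 0): focus=G path=1/0 depth=2 children=['Y'] left=[] right=[] parent=Z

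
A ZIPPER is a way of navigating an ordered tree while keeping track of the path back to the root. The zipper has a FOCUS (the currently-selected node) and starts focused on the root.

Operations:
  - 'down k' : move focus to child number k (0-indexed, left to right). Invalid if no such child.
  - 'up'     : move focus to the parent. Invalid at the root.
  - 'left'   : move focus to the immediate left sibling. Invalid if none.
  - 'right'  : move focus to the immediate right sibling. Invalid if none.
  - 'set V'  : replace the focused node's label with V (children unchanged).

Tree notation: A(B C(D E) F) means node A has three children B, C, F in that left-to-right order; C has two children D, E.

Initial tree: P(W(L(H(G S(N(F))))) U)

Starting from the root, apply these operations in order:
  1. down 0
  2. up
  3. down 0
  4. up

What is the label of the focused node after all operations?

Answer: P

Derivation:
Step 1 (down 0): focus=W path=0 depth=1 children=['L'] left=[] right=['U'] parent=P
Step 2 (up): focus=P path=root depth=0 children=['W', 'U'] (at root)
Step 3 (down 0): focus=W path=0 depth=1 children=['L'] left=[] right=['U'] parent=P
Step 4 (up): focus=P path=root depth=0 children=['W', 'U'] (at root)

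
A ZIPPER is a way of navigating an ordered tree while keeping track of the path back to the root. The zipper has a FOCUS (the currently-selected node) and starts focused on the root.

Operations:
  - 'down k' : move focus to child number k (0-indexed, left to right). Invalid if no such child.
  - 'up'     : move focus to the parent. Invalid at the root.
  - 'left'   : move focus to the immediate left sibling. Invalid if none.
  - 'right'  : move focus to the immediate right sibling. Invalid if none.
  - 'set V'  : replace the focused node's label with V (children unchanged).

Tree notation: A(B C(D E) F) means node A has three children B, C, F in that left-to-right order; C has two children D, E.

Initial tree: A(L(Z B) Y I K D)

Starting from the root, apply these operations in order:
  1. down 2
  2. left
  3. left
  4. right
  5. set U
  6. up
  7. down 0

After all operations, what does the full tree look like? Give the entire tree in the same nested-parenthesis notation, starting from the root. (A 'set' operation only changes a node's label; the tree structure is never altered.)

Step 1 (down 2): focus=I path=2 depth=1 children=[] left=['L', 'Y'] right=['K', 'D'] parent=A
Step 2 (left): focus=Y path=1 depth=1 children=[] left=['L'] right=['I', 'K', 'D'] parent=A
Step 3 (left): focus=L path=0 depth=1 children=['Z', 'B'] left=[] right=['Y', 'I', 'K', 'D'] parent=A
Step 4 (right): focus=Y path=1 depth=1 children=[] left=['L'] right=['I', 'K', 'D'] parent=A
Step 5 (set U): focus=U path=1 depth=1 children=[] left=['L'] right=['I', 'K', 'D'] parent=A
Step 6 (up): focus=A path=root depth=0 children=['L', 'U', 'I', 'K', 'D'] (at root)
Step 7 (down 0): focus=L path=0 depth=1 children=['Z', 'B'] left=[] right=['U', 'I', 'K', 'D'] parent=A

Answer: A(L(Z B) U I K D)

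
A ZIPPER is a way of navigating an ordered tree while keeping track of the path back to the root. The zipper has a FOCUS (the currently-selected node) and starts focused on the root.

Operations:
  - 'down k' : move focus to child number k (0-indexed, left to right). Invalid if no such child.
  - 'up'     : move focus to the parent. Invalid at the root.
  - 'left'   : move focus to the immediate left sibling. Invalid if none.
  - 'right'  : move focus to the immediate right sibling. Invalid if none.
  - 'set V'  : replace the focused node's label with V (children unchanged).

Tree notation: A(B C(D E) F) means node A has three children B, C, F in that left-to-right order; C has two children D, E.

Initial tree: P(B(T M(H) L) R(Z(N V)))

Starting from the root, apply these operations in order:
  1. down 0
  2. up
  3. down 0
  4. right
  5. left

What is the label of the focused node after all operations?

Answer: B

Derivation:
Step 1 (down 0): focus=B path=0 depth=1 children=['T', 'M', 'L'] left=[] right=['R'] parent=P
Step 2 (up): focus=P path=root depth=0 children=['B', 'R'] (at root)
Step 3 (down 0): focus=B path=0 depth=1 children=['T', 'M', 'L'] left=[] right=['R'] parent=P
Step 4 (right): focus=R path=1 depth=1 children=['Z'] left=['B'] right=[] parent=P
Step 5 (left): focus=B path=0 depth=1 children=['T', 'M', 'L'] left=[] right=['R'] parent=P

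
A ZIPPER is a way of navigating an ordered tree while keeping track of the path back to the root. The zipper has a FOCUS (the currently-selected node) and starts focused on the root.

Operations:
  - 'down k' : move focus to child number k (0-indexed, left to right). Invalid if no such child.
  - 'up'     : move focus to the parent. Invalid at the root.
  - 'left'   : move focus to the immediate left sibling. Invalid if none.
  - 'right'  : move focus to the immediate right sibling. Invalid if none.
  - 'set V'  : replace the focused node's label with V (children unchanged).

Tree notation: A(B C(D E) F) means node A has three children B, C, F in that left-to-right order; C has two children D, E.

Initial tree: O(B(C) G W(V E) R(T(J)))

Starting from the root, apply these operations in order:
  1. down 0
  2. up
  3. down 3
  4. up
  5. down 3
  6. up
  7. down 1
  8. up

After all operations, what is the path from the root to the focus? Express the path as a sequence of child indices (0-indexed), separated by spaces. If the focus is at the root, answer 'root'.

Answer: root

Derivation:
Step 1 (down 0): focus=B path=0 depth=1 children=['C'] left=[] right=['G', 'W', 'R'] parent=O
Step 2 (up): focus=O path=root depth=0 children=['B', 'G', 'W', 'R'] (at root)
Step 3 (down 3): focus=R path=3 depth=1 children=['T'] left=['B', 'G', 'W'] right=[] parent=O
Step 4 (up): focus=O path=root depth=0 children=['B', 'G', 'W', 'R'] (at root)
Step 5 (down 3): focus=R path=3 depth=1 children=['T'] left=['B', 'G', 'W'] right=[] parent=O
Step 6 (up): focus=O path=root depth=0 children=['B', 'G', 'W', 'R'] (at root)
Step 7 (down 1): focus=G path=1 depth=1 children=[] left=['B'] right=['W', 'R'] parent=O
Step 8 (up): focus=O path=root depth=0 children=['B', 'G', 'W', 'R'] (at root)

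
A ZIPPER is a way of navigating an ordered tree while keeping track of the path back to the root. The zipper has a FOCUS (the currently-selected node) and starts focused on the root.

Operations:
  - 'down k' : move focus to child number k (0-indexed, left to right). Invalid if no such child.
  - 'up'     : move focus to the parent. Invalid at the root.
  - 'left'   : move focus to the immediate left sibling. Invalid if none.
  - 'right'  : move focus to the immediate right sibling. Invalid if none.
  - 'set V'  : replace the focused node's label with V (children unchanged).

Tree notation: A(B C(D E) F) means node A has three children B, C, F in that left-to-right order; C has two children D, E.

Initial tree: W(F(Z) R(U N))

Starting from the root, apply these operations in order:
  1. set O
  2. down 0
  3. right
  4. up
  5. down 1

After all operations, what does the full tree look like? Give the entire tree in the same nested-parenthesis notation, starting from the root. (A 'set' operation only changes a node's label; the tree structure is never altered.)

Step 1 (set O): focus=O path=root depth=0 children=['F', 'R'] (at root)
Step 2 (down 0): focus=F path=0 depth=1 children=['Z'] left=[] right=['R'] parent=O
Step 3 (right): focus=R path=1 depth=1 children=['U', 'N'] left=['F'] right=[] parent=O
Step 4 (up): focus=O path=root depth=0 children=['F', 'R'] (at root)
Step 5 (down 1): focus=R path=1 depth=1 children=['U', 'N'] left=['F'] right=[] parent=O

Answer: O(F(Z) R(U N))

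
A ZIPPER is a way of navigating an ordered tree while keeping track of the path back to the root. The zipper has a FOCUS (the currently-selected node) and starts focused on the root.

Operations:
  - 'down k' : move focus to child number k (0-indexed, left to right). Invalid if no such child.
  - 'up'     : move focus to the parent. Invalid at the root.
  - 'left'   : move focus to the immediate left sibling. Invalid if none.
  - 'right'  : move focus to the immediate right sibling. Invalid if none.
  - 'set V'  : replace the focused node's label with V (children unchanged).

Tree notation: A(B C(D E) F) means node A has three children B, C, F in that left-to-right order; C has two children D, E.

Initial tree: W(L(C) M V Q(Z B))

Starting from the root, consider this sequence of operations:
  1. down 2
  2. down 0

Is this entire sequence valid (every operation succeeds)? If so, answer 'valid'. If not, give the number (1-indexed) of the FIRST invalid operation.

Step 1 (down 2): focus=V path=2 depth=1 children=[] left=['L', 'M'] right=['Q'] parent=W
Step 2 (down 0): INVALID

Answer: 2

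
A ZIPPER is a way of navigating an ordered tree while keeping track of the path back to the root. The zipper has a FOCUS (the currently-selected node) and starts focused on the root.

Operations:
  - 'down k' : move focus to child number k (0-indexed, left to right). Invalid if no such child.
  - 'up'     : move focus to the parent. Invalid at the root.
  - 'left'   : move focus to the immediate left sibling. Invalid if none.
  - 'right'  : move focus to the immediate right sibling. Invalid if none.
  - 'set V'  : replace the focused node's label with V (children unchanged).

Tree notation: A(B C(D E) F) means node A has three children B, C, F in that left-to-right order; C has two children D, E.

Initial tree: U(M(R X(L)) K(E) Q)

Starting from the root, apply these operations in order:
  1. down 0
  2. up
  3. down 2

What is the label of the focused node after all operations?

Step 1 (down 0): focus=M path=0 depth=1 children=['R', 'X'] left=[] right=['K', 'Q'] parent=U
Step 2 (up): focus=U path=root depth=0 children=['M', 'K', 'Q'] (at root)
Step 3 (down 2): focus=Q path=2 depth=1 children=[] left=['M', 'K'] right=[] parent=U

Answer: Q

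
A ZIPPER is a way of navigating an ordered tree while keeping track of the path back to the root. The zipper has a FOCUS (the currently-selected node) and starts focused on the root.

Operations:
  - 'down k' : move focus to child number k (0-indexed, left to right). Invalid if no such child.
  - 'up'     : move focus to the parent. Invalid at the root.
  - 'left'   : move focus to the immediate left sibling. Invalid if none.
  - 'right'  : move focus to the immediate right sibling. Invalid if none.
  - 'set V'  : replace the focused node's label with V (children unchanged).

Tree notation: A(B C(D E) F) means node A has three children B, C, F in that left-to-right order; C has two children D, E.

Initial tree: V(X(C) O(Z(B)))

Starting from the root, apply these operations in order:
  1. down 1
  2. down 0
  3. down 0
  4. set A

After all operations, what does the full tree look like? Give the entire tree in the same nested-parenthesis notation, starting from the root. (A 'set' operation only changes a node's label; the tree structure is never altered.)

Step 1 (down 1): focus=O path=1 depth=1 children=['Z'] left=['X'] right=[] parent=V
Step 2 (down 0): focus=Z path=1/0 depth=2 children=['B'] left=[] right=[] parent=O
Step 3 (down 0): focus=B path=1/0/0 depth=3 children=[] left=[] right=[] parent=Z
Step 4 (set A): focus=A path=1/0/0 depth=3 children=[] left=[] right=[] parent=Z

Answer: V(X(C) O(Z(A)))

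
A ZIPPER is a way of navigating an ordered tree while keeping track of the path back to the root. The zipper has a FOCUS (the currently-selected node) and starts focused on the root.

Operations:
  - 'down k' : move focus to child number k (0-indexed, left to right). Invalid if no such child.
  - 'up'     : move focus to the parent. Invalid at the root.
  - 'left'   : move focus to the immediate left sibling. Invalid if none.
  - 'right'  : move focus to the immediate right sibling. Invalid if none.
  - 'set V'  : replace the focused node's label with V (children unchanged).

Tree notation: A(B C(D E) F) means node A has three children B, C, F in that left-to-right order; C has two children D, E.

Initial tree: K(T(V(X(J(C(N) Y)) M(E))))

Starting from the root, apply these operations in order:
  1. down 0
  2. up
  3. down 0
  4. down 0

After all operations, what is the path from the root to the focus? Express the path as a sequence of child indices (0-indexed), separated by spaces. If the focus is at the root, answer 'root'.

Answer: 0 0

Derivation:
Step 1 (down 0): focus=T path=0 depth=1 children=['V'] left=[] right=[] parent=K
Step 2 (up): focus=K path=root depth=0 children=['T'] (at root)
Step 3 (down 0): focus=T path=0 depth=1 children=['V'] left=[] right=[] parent=K
Step 4 (down 0): focus=V path=0/0 depth=2 children=['X', 'M'] left=[] right=[] parent=T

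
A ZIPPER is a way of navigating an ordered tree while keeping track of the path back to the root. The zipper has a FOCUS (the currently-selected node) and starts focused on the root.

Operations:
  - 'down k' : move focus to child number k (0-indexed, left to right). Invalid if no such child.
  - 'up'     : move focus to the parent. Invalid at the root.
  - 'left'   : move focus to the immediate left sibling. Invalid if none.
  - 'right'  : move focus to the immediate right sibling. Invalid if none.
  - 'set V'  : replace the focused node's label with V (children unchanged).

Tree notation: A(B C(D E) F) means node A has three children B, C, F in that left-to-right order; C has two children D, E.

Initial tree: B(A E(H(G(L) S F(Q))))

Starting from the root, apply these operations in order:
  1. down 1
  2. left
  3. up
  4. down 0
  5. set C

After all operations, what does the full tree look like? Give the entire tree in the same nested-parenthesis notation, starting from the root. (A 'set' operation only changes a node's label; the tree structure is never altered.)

Step 1 (down 1): focus=E path=1 depth=1 children=['H'] left=['A'] right=[] parent=B
Step 2 (left): focus=A path=0 depth=1 children=[] left=[] right=['E'] parent=B
Step 3 (up): focus=B path=root depth=0 children=['A', 'E'] (at root)
Step 4 (down 0): focus=A path=0 depth=1 children=[] left=[] right=['E'] parent=B
Step 5 (set C): focus=C path=0 depth=1 children=[] left=[] right=['E'] parent=B

Answer: B(C E(H(G(L) S F(Q))))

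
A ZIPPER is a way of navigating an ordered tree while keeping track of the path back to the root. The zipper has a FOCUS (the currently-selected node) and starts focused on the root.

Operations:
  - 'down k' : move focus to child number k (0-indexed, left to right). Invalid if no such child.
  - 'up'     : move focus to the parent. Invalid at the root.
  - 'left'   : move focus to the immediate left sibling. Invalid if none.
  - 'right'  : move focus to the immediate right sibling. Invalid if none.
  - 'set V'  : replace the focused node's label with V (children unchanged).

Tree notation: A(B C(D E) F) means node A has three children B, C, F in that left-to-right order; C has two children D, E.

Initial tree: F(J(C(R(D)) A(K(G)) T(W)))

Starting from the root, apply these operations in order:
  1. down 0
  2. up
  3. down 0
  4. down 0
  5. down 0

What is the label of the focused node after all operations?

Answer: R

Derivation:
Step 1 (down 0): focus=J path=0 depth=1 children=['C', 'A', 'T'] left=[] right=[] parent=F
Step 2 (up): focus=F path=root depth=0 children=['J'] (at root)
Step 3 (down 0): focus=J path=0 depth=1 children=['C', 'A', 'T'] left=[] right=[] parent=F
Step 4 (down 0): focus=C path=0/0 depth=2 children=['R'] left=[] right=['A', 'T'] parent=J
Step 5 (down 0): focus=R path=0/0/0 depth=3 children=['D'] left=[] right=[] parent=C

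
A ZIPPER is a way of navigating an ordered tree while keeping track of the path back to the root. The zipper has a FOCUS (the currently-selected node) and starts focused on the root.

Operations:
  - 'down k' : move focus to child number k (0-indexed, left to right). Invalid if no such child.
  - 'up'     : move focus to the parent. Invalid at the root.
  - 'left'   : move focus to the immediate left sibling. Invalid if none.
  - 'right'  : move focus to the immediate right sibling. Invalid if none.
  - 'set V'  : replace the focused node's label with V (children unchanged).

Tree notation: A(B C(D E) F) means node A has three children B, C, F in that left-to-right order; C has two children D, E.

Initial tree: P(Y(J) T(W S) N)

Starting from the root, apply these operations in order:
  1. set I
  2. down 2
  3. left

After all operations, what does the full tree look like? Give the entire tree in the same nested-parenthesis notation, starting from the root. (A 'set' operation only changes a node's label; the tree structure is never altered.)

Step 1 (set I): focus=I path=root depth=0 children=['Y', 'T', 'N'] (at root)
Step 2 (down 2): focus=N path=2 depth=1 children=[] left=['Y', 'T'] right=[] parent=I
Step 3 (left): focus=T path=1 depth=1 children=['W', 'S'] left=['Y'] right=['N'] parent=I

Answer: I(Y(J) T(W S) N)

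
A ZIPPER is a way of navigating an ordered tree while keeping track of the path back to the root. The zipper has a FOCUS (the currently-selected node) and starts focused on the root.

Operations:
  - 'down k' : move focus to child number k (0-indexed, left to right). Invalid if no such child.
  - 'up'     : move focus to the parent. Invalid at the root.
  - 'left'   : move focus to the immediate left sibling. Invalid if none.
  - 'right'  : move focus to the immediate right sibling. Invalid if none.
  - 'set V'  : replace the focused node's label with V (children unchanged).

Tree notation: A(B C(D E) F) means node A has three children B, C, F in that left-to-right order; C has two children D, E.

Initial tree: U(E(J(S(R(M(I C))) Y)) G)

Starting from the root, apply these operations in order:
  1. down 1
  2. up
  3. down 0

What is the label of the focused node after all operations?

Answer: E

Derivation:
Step 1 (down 1): focus=G path=1 depth=1 children=[] left=['E'] right=[] parent=U
Step 2 (up): focus=U path=root depth=0 children=['E', 'G'] (at root)
Step 3 (down 0): focus=E path=0 depth=1 children=['J'] left=[] right=['G'] parent=U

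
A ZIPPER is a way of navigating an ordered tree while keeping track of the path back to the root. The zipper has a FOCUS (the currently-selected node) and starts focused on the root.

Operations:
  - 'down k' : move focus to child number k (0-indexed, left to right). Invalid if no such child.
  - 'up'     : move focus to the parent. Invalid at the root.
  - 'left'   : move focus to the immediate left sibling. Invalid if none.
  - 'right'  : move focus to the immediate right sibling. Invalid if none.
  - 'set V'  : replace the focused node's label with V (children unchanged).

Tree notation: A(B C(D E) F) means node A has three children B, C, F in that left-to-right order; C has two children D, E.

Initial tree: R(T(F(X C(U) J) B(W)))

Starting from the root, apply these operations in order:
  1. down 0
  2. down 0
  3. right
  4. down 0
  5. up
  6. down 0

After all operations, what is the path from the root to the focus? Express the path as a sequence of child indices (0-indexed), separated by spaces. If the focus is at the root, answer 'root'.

Step 1 (down 0): focus=T path=0 depth=1 children=['F', 'B'] left=[] right=[] parent=R
Step 2 (down 0): focus=F path=0/0 depth=2 children=['X', 'C', 'J'] left=[] right=['B'] parent=T
Step 3 (right): focus=B path=0/1 depth=2 children=['W'] left=['F'] right=[] parent=T
Step 4 (down 0): focus=W path=0/1/0 depth=3 children=[] left=[] right=[] parent=B
Step 5 (up): focus=B path=0/1 depth=2 children=['W'] left=['F'] right=[] parent=T
Step 6 (down 0): focus=W path=0/1/0 depth=3 children=[] left=[] right=[] parent=B

Answer: 0 1 0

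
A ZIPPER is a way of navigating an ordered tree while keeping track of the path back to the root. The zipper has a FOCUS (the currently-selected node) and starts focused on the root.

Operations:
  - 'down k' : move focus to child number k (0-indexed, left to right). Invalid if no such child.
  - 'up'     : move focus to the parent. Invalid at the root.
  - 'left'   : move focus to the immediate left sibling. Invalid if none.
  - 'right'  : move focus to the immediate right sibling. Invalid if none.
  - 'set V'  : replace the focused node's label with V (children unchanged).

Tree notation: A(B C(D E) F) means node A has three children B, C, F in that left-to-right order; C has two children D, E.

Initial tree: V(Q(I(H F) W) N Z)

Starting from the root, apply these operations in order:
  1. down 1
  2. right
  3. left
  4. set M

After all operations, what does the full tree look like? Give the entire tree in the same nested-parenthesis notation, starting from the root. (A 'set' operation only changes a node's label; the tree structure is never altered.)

Step 1 (down 1): focus=N path=1 depth=1 children=[] left=['Q'] right=['Z'] parent=V
Step 2 (right): focus=Z path=2 depth=1 children=[] left=['Q', 'N'] right=[] parent=V
Step 3 (left): focus=N path=1 depth=1 children=[] left=['Q'] right=['Z'] parent=V
Step 4 (set M): focus=M path=1 depth=1 children=[] left=['Q'] right=['Z'] parent=V

Answer: V(Q(I(H F) W) M Z)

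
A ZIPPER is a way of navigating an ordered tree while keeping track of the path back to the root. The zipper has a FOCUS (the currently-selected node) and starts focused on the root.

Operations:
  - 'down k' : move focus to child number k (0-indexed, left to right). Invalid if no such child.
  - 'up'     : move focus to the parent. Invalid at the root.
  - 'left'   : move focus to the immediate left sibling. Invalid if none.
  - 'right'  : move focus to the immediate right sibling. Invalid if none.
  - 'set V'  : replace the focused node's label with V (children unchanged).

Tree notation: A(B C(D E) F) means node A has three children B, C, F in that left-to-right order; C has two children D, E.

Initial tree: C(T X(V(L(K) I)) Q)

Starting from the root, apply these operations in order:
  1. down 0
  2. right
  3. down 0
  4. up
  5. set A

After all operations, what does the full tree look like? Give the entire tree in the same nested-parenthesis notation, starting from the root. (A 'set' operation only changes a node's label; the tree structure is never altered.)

Step 1 (down 0): focus=T path=0 depth=1 children=[] left=[] right=['X', 'Q'] parent=C
Step 2 (right): focus=X path=1 depth=1 children=['V'] left=['T'] right=['Q'] parent=C
Step 3 (down 0): focus=V path=1/0 depth=2 children=['L', 'I'] left=[] right=[] parent=X
Step 4 (up): focus=X path=1 depth=1 children=['V'] left=['T'] right=['Q'] parent=C
Step 5 (set A): focus=A path=1 depth=1 children=['V'] left=['T'] right=['Q'] parent=C

Answer: C(T A(V(L(K) I)) Q)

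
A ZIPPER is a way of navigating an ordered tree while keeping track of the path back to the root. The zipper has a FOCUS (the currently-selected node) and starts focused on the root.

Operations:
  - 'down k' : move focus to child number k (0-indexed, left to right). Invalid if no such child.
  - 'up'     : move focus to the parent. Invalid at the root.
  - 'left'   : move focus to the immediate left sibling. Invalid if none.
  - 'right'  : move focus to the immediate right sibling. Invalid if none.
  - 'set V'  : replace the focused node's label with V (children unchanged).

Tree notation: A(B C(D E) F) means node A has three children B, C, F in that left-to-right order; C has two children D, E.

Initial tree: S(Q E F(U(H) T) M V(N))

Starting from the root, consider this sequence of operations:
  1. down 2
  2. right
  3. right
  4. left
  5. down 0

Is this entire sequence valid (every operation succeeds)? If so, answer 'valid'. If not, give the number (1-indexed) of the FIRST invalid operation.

Step 1 (down 2): focus=F path=2 depth=1 children=['U', 'T'] left=['Q', 'E'] right=['M', 'V'] parent=S
Step 2 (right): focus=M path=3 depth=1 children=[] left=['Q', 'E', 'F'] right=['V'] parent=S
Step 3 (right): focus=V path=4 depth=1 children=['N'] left=['Q', 'E', 'F', 'M'] right=[] parent=S
Step 4 (left): focus=M path=3 depth=1 children=[] left=['Q', 'E', 'F'] right=['V'] parent=S
Step 5 (down 0): INVALID

Answer: 5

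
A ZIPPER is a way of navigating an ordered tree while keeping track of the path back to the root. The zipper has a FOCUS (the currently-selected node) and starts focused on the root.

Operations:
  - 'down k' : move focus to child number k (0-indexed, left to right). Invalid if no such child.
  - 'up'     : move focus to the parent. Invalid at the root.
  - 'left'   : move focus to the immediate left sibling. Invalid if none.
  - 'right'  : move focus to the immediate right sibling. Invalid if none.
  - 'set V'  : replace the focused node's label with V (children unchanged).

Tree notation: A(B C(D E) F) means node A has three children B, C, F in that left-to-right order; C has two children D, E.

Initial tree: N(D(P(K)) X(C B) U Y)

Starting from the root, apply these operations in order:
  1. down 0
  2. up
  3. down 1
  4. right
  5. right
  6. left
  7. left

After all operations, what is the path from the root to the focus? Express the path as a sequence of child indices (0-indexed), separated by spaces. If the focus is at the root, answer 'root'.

Answer: 1

Derivation:
Step 1 (down 0): focus=D path=0 depth=1 children=['P'] left=[] right=['X', 'U', 'Y'] parent=N
Step 2 (up): focus=N path=root depth=0 children=['D', 'X', 'U', 'Y'] (at root)
Step 3 (down 1): focus=X path=1 depth=1 children=['C', 'B'] left=['D'] right=['U', 'Y'] parent=N
Step 4 (right): focus=U path=2 depth=1 children=[] left=['D', 'X'] right=['Y'] parent=N
Step 5 (right): focus=Y path=3 depth=1 children=[] left=['D', 'X', 'U'] right=[] parent=N
Step 6 (left): focus=U path=2 depth=1 children=[] left=['D', 'X'] right=['Y'] parent=N
Step 7 (left): focus=X path=1 depth=1 children=['C', 'B'] left=['D'] right=['U', 'Y'] parent=N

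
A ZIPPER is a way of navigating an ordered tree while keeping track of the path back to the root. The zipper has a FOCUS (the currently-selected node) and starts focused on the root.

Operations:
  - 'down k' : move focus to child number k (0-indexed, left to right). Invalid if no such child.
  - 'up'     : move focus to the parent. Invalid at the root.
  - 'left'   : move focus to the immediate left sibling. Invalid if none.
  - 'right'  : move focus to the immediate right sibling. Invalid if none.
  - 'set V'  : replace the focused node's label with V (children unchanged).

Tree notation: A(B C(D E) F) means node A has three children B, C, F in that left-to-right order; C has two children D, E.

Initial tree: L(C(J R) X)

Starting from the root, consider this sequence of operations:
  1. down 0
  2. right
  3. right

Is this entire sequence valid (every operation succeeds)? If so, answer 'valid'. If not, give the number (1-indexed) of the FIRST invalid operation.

Answer: 3

Derivation:
Step 1 (down 0): focus=C path=0 depth=1 children=['J', 'R'] left=[] right=['X'] parent=L
Step 2 (right): focus=X path=1 depth=1 children=[] left=['C'] right=[] parent=L
Step 3 (right): INVALID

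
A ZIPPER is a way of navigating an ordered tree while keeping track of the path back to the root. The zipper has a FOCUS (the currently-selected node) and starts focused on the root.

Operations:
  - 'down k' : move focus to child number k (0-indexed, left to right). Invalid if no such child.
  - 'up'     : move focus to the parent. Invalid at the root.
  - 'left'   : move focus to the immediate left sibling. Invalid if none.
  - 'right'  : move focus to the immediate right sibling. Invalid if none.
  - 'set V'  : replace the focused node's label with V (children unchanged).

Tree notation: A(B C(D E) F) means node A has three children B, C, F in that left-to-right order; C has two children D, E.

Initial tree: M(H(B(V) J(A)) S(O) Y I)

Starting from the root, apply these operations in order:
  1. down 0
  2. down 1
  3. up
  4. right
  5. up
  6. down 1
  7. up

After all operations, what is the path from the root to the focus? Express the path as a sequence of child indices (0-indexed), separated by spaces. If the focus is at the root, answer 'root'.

Answer: root

Derivation:
Step 1 (down 0): focus=H path=0 depth=1 children=['B', 'J'] left=[] right=['S', 'Y', 'I'] parent=M
Step 2 (down 1): focus=J path=0/1 depth=2 children=['A'] left=['B'] right=[] parent=H
Step 3 (up): focus=H path=0 depth=1 children=['B', 'J'] left=[] right=['S', 'Y', 'I'] parent=M
Step 4 (right): focus=S path=1 depth=1 children=['O'] left=['H'] right=['Y', 'I'] parent=M
Step 5 (up): focus=M path=root depth=0 children=['H', 'S', 'Y', 'I'] (at root)
Step 6 (down 1): focus=S path=1 depth=1 children=['O'] left=['H'] right=['Y', 'I'] parent=M
Step 7 (up): focus=M path=root depth=0 children=['H', 'S', 'Y', 'I'] (at root)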